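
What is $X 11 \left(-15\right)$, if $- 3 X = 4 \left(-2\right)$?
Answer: $-440$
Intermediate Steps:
$X = \frac{8}{3}$ ($X = - \frac{4 \left(-2\right)}{3} = \left(- \frac{1}{3}\right) \left(-8\right) = \frac{8}{3} \approx 2.6667$)
$X 11 \left(-15\right) = \frac{8}{3} \cdot 11 \left(-15\right) = \frac{88}{3} \left(-15\right) = -440$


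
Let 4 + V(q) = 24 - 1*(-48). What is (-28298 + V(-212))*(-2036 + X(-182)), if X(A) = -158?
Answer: 61936620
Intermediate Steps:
V(q) = 68 (V(q) = -4 + (24 - 1*(-48)) = -4 + (24 + 48) = -4 + 72 = 68)
(-28298 + V(-212))*(-2036 + X(-182)) = (-28298 + 68)*(-2036 - 158) = -28230*(-2194) = 61936620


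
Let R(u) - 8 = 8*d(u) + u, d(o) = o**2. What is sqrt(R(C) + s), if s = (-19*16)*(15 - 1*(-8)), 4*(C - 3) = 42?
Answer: 105*I*sqrt(2)/2 ≈ 74.246*I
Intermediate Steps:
C = 27/2 (C = 3 + (1/4)*42 = 3 + 21/2 = 27/2 ≈ 13.500)
R(u) = 8 + u + 8*u**2 (R(u) = 8 + (8*u**2 + u) = 8 + (u + 8*u**2) = 8 + u + 8*u**2)
s = -6992 (s = -304*(15 + 8) = -304*23 = -6992)
sqrt(R(C) + s) = sqrt((8 + 27/2 + 8*(27/2)**2) - 6992) = sqrt((8 + 27/2 + 8*(729/4)) - 6992) = sqrt((8 + 27/2 + 1458) - 6992) = sqrt(2959/2 - 6992) = sqrt(-11025/2) = 105*I*sqrt(2)/2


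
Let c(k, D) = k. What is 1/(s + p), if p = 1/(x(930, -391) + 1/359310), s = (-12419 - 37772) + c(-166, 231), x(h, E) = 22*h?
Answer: -7351482601/370198608979247 ≈ -1.9858e-5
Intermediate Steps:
s = -50357 (s = (-12419 - 37772) - 166 = -50191 - 166 = -50357)
p = 359310/7351482601 (p = 1/(22*930 + 1/359310) = 1/(20460 + 1/359310) = 1/(7351482601/359310) = 359310/7351482601 ≈ 4.8876e-5)
1/(s + p) = 1/(-50357 + 359310/7351482601) = 1/(-370198608979247/7351482601) = -7351482601/370198608979247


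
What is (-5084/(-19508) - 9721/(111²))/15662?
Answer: -15874663/470561007627 ≈ -3.3736e-5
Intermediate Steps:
(-5084/(-19508) - 9721/(111²))/15662 = (-5084*(-1/19508) - 9721/12321)*(1/15662) = (1271/4877 - 9721*1/12321)*(1/15662) = (1271/4877 - 9721/12321)*(1/15662) = -31749326/60089517*1/15662 = -15874663/470561007627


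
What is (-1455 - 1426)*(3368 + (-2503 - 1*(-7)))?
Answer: -2512232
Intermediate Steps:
(-1455 - 1426)*(3368 + (-2503 - 1*(-7))) = -2881*(3368 + (-2503 + 7)) = -2881*(3368 - 2496) = -2881*872 = -2512232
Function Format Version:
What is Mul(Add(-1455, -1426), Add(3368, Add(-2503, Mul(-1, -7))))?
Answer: -2512232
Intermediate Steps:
Mul(Add(-1455, -1426), Add(3368, Add(-2503, Mul(-1, -7)))) = Mul(-2881, Add(3368, Add(-2503, 7))) = Mul(-2881, Add(3368, -2496)) = Mul(-2881, 872) = -2512232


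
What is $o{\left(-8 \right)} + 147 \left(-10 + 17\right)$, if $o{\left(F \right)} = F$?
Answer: $1021$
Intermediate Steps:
$o{\left(-8 \right)} + 147 \left(-10 + 17\right) = -8 + 147 \left(-10 + 17\right) = -8 + 147 \cdot 7 = -8 + 1029 = 1021$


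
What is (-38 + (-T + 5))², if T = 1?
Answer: 1156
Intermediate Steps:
(-38 + (-T + 5))² = (-38 + (-1*1 + 5))² = (-38 + (-1 + 5))² = (-38 + 4)² = (-34)² = 1156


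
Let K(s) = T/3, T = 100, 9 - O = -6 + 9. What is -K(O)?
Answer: -100/3 ≈ -33.333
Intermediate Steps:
O = 6 (O = 9 - (-6 + 9) = 9 - 1*3 = 9 - 3 = 6)
K(s) = 100/3
-K(O) = -1*100/3 = -100/3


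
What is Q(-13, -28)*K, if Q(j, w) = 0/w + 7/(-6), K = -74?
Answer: 259/3 ≈ 86.333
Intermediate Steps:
Q(j, w) = -7/6 (Q(j, w) = 0 + 7*(-1/6) = 0 - 7/6 = -7/6)
Q(-13, -28)*K = -7/6*(-74) = 259/3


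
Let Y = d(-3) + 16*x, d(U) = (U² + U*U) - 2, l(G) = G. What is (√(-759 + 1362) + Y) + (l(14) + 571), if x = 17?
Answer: 873 + 3*√67 ≈ 897.56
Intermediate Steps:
d(U) = -2 + 2*U² (d(U) = (U² + U²) - 2 = 2*U² - 2 = -2 + 2*U²)
Y = 288 (Y = (-2 + 2*(-3)²) + 16*17 = (-2 + 2*9) + 272 = (-2 + 18) + 272 = 16 + 272 = 288)
(√(-759 + 1362) + Y) + (l(14) + 571) = (√(-759 + 1362) + 288) + (14 + 571) = (√603 + 288) + 585 = (3*√67 + 288) + 585 = (288 + 3*√67) + 585 = 873 + 3*√67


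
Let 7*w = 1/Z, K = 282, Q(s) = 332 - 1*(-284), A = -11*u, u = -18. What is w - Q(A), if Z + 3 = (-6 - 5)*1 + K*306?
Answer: -372030735/603946 ≈ -616.00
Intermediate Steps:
A = 198 (A = -11*(-18) = 198)
Q(s) = 616 (Q(s) = 332 + 284 = 616)
Z = 86278 (Z = -3 + ((-6 - 5)*1 + 282*306) = -3 + (-11*1 + 86292) = -3 + (-11 + 86292) = -3 + 86281 = 86278)
w = 1/603946 (w = (⅐)/86278 = (⅐)*(1/86278) = 1/603946 ≈ 1.6558e-6)
w - Q(A) = 1/603946 - 1*616 = 1/603946 - 616 = -372030735/603946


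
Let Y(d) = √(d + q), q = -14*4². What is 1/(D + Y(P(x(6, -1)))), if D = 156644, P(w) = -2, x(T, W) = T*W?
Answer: 78322/12268671481 - I*√226/24537342962 ≈ 6.3839e-6 - 6.1267e-10*I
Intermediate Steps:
q = -224 (q = -14*16 = -224)
Y(d) = √(-224 + d) (Y(d) = √(d - 224) = √(-224 + d))
1/(D + Y(P(x(6, -1)))) = 1/(156644 + √(-224 - 2)) = 1/(156644 + √(-226)) = 1/(156644 + I*√226)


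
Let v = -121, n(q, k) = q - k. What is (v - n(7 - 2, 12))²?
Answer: 12996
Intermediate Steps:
(v - n(7 - 2, 12))² = (-121 - ((7 - 2) - 1*12))² = (-121 - (5 - 12))² = (-121 - 1*(-7))² = (-121 + 7)² = (-114)² = 12996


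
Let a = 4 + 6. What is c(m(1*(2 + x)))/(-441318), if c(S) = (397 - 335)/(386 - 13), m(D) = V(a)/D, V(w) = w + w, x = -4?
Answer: -31/82305807 ≈ -3.7664e-7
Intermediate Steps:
a = 10
V(w) = 2*w
m(D) = 20/D (m(D) = (2*10)/D = 20/D)
c(S) = 62/373
c(m(1*(2 + x)))/(-441318) = (62/373)/(-441318) = (62/373)*(-1/441318) = -31/82305807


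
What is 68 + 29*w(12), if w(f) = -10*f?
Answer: -3412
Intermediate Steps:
68 + 29*w(12) = 68 + 29*(-10*12) = 68 + 29*(-120) = 68 - 3480 = -3412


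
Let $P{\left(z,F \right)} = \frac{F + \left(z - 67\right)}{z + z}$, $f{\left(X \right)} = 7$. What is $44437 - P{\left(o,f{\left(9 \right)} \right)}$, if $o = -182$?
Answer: $\frac{8087413}{182} \approx 44436.0$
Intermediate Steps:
$P{\left(z,F \right)} = \frac{-67 + F + z}{2 z}$ ($P{\left(z,F \right)} = \frac{F + \left(z - 67\right)}{2 z} = \left(F + \left(-67 + z\right)\right) \frac{1}{2 z} = \left(-67 + F + z\right) \frac{1}{2 z} = \frac{-67 + F + z}{2 z}$)
$44437 - P{\left(o,f{\left(9 \right)} \right)} = 44437 - \frac{-67 + 7 - 182}{2 \left(-182\right)} = 44437 - \frac{1}{2} \left(- \frac{1}{182}\right) \left(-242\right) = 44437 - \frac{121}{182} = \frac{8087413}{182}$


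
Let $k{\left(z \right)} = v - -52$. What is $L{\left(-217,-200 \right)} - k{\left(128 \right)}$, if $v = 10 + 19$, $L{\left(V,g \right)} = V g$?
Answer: $43319$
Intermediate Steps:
$v = 29$
$k{\left(z \right)} = 81$ ($k{\left(z \right)} = 29 - -52 = 29 + 52 = 81$)
$L{\left(-217,-200 \right)} - k{\left(128 \right)} = \left(-217\right) \left(-200\right) - 81 = 43400 - 81 = 43319$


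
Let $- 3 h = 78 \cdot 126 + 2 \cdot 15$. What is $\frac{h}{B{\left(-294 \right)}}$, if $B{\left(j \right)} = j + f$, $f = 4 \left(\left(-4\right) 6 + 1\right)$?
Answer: $\frac{1643}{193} \approx 8.513$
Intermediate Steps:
$h = -3286$ ($h = - \frac{78 \cdot 126 + 2 \cdot 15}{3} = - \frac{9828 + 30}{3} = \left(- \frac{1}{3}\right) 9858 = -3286$)
$f = -92$ ($f = 4 \left(-24 + 1\right) = 4 \left(-23\right) = -92$)
$B{\left(j \right)} = -92 + j$ ($B{\left(j \right)} = j - 92 = -92 + j$)
$\frac{h}{B{\left(-294 \right)}} = - \frac{3286}{-92 - 294} = - \frac{3286}{-386} = \left(-3286\right) \left(- \frac{1}{386}\right) = \frac{1643}{193}$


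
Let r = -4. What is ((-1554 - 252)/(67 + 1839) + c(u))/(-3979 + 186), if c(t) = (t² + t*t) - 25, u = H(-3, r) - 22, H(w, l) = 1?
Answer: -815818/3614729 ≈ -0.22569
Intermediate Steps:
u = -21 (u = 1 - 22 = -21)
c(t) = -25 + 2*t² (c(t) = (t² + t²) - 25 = 2*t² - 25 = -25 + 2*t²)
((-1554 - 252)/(67 + 1839) + c(u))/(-3979 + 186) = ((-1554 - 252)/(67 + 1839) + (-25 + 2*(-21)²))/(-3979 + 186) = (-1806/1906 + (-25 + 2*441))/(-3793) = (-1806*1/1906 + (-25 + 882))*(-1/3793) = (-903/953 + 857)*(-1/3793) = (815818/953)*(-1/3793) = -815818/3614729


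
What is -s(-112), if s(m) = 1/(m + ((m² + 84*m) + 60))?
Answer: -1/3084 ≈ -0.00032425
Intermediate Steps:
s(m) = 1/(60 + m² + 85*m) (s(m) = 1/(m + (60 + m² + 84*m)) = 1/(60 + m² + 85*m))
-s(-112) = -1/(60 + (-112)² + 85*(-112)) = -1/(60 + 12544 - 9520) = -1/3084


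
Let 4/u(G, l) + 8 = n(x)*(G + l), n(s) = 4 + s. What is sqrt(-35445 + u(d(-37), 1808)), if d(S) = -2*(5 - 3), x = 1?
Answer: 4*I*sqrt(11244946047)/2253 ≈ 188.27*I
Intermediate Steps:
d(S) = -4 (d(S) = -2*2 = -4)
u(G, l) = 4/(-8 + 5*G + 5*l) (u(G, l) = 4/(-8 + (4 + 1)*(G + l)) = 4/(-8 + 5*(G + l)) = 4/(-8 + (5*G + 5*l)) = 4/(-8 + 5*G + 5*l))
sqrt(-35445 + u(d(-37), 1808)) = sqrt(-35445 + 4/(-8 + 5*(-4) + 5*1808)) = sqrt(-35445 + 4/(-8 - 20 + 9040)) = sqrt(-35445 + 4/9012) = sqrt(-35445 + 4*(1/9012)) = sqrt(-35445 + 1/2253) = sqrt(-79857584/2253) = 4*I*sqrt(11244946047)/2253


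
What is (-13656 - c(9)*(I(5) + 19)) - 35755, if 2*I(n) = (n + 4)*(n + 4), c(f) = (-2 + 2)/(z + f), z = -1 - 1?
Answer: -49411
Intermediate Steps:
z = -2
c(f) = 0 (c(f) = (-2 + 2)/(-2 + f) = 0/(-2 + f) = 0)
I(n) = (4 + n)²/2 (I(n) = ((n + 4)*(n + 4))/2 = ((4 + n)*(4 + n))/2 = (4 + n)²/2)
(-13656 - c(9)*(I(5) + 19)) - 35755 = (-13656 - 0*((4 + 5)²/2 + 19)) - 35755 = (-13656 - 0*((½)*9² + 19)) - 35755 = (-13656 - 0*((½)*81 + 19)) - 35755 = (-13656 - 0*(81/2 + 19)) - 35755 = (-13656 - 0*119/2) - 35755 = (-13656 - 1*0) - 35755 = (-13656 + 0) - 35755 = -13656 - 35755 = -49411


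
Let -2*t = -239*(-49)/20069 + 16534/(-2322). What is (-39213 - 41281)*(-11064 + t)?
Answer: 2963515963858000/3328587 ≈ 8.9032e+8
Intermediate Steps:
t = 10879568/3328587 (t = -(-239*(-49)/20069 + 16534/(-2322))/2 = -(11711*(1/20069) + 16534*(-1/2322))/2 = -(1673/2867 - 8267/1161)/2 = -1/2*(-21759136/3328587) = 10879568/3328587 ≈ 3.2685)
(-39213 - 41281)*(-11064 + t) = (-39213 - 41281)*(-11064 + 10879568/3328587) = -80494*(-36816607000/3328587) = 2963515963858000/3328587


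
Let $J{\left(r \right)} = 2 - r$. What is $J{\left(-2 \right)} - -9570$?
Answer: $9574$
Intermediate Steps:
$J{\left(-2 \right)} - -9570 = \left(2 - -2\right) - -9570 = \left(2 + 2\right) + 9570 = 4 + 9570 = 9574$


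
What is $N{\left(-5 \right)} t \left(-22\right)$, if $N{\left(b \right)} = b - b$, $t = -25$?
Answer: $0$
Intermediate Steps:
$N{\left(b \right)} = 0$
$N{\left(-5 \right)} t \left(-22\right) = 0 \left(-25\right) \left(-22\right) = 0 \left(-22\right) = 0$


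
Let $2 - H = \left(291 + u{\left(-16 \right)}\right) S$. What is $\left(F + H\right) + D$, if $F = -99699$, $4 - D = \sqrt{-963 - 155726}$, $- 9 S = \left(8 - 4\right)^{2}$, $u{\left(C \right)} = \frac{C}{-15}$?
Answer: $- \frac{13388459}{135} - i \sqrt{156689} \approx -99174.0 - 395.84 i$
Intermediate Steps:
$u{\left(C \right)} = - \frac{C}{15}$ ($u{\left(C \right)} = C \left(- \frac{1}{15}\right) = - \frac{C}{15}$)
$S = - \frac{16}{9}$ ($S = - \frac{\left(8 - 4\right)^{2}}{9} = - \frac{4^{2}}{9} = \left(- \frac{1}{9}\right) 16 = - \frac{16}{9} \approx -1.7778$)
$D = 4 - i \sqrt{156689}$ ($D = 4 - \sqrt{-963 - 155726} = 4 - \sqrt{-156689} = 4 - i \sqrt{156689} \approx 4.0 - 395.84 i$)
$H = \frac{70366}{135}$ ($H = 2 - \left(291 - - \frac{16}{15}\right) \left(- \frac{16}{9}\right) = 2 - \left(291 + \frac{16}{15}\right) \left(- \frac{16}{9}\right) = 2 - \frac{4381}{15} \left(- \frac{16}{9}\right) = 2 - - \frac{70096}{135} = 2 + \frac{70096}{135} = \frac{70366}{135} \approx 521.23$)
$\left(F + H\right) + D = \left(-99699 + \frac{70366}{135}\right) + \left(4 - i \sqrt{156689}\right) = - \frac{13388999}{135} + \left(4 - i \sqrt{156689}\right) = - \frac{13388459}{135} - i \sqrt{156689}$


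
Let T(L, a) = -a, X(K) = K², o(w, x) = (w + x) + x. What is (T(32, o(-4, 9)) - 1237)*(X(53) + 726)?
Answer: -4422285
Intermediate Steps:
o(w, x) = w + 2*x
(T(32, o(-4, 9)) - 1237)*(X(53) + 726) = (-(-4 + 2*9) - 1237)*(53² + 726) = (-(-4 + 18) - 1237)*(2809 + 726) = (-1*14 - 1237)*3535 = (-14 - 1237)*3535 = -1251*3535 = -4422285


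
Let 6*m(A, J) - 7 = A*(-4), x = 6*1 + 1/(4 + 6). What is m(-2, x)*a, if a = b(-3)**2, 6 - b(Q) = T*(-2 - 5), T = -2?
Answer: 160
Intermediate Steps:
b(Q) = -8 (b(Q) = 6 - (-2)*(-2 - 5) = 6 - (-2)*(-7) = 6 - 1*14 = 6 - 14 = -8)
a = 64 (a = (-8)**2 = 64)
x = 61/10 (x = 6 + 1/10 = 61/10 ≈ 6.1000)
m(A, J) = 7/6 - 2*A/3 (m(A, J) = 7/6 + (A*(-4))/6 = 7/6 + (-4*A)/6 = 7/6 - 2*A/3)
m(-2, x)*a = (7/6 - 2/3*(-2))*64 = (7/6 + 4/3)*64 = (5/2)*64 = 160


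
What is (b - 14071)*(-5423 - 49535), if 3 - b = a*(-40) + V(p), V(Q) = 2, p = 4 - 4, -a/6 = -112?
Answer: -704011980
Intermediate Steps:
a = 672 (a = -6*(-112) = 672)
p = 0
b = 26881 (b = 3 - (672*(-40) + 2) = 3 - (-26880 + 2) = 3 - 1*(-26878) = 3 + 26878 = 26881)
(b - 14071)*(-5423 - 49535) = (26881 - 14071)*(-5423 - 49535) = 12810*(-54958) = -704011980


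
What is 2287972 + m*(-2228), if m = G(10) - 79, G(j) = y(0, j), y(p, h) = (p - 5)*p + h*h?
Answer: 2241184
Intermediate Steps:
y(p, h) = h**2 + p*(-5 + p) (y(p, h) = (-5 + p)*p + h**2 = p*(-5 + p) + h**2 = h**2 + p*(-5 + p))
G(j) = j**2 (G(j) = j**2 + 0**2 - 5*0 = j**2 + 0 + 0 = j**2)
m = 21 (m = 10**2 - 79 = 100 - 79 = 21)
2287972 + m*(-2228) = 2287972 + 21*(-2228) = 2287972 - 46788 = 2241184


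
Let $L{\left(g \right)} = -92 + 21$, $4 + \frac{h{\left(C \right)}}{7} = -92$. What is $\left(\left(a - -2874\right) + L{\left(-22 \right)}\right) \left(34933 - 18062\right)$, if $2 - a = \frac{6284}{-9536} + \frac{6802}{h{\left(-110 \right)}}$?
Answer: $\frac{594573096365}{12516} \approx 4.7505 \cdot 10^{7}$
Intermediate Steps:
$h{\left(C \right)} = -672$ ($h{\left(C \right)} = -28 + 7 \left(-92\right) = -28 - 644 = -672$)
$L{\left(g \right)} = -71$
$a = \frac{159967}{12516}$ ($a = 2 - \left(\frac{6284}{-9536} + \frac{6802}{-672}\right) = 2 - \left(6284 \left(- \frac{1}{9536}\right) + 6802 \left(- \frac{1}{672}\right)\right) = 2 - \left(- \frac{1571}{2384} - \frac{3401}{336}\right) = 2 - - \frac{134935}{12516} = 2 + \frac{134935}{12516} = \frac{159967}{12516} \approx 12.781$)
$\left(\left(a - -2874\right) + L{\left(-22 \right)}\right) \left(34933 - 18062\right) = \left(\left(\frac{159967}{12516} - -2874\right) - 71\right) \left(34933 - 18062\right) = \left(\left(\frac{159967}{12516} + \left(-8069 + 10943\right)\right) - 71\right) 16871 = \left(\left(\frac{159967}{12516} + 2874\right) - 71\right) 16871 = \left(\frac{36130951}{12516} - 71\right) 16871 = \frac{35242315}{12516} \cdot 16871 = \frac{594573096365}{12516}$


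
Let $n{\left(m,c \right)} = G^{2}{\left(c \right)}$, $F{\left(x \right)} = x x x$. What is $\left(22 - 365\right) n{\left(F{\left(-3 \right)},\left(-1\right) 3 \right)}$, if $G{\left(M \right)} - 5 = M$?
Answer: $-1372$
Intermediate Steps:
$G{\left(M \right)} = 5 + M$
$F{\left(x \right)} = x^{3}$ ($F{\left(x \right)} = x^{2} x = x^{3}$)
$n{\left(m,c \right)} = \left(5 + c\right)^{2}$
$\left(22 - 365\right) n{\left(F{\left(-3 \right)},\left(-1\right) 3 \right)} = \left(22 - 365\right) \left(5 - 3\right)^{2} = - 343 \left(5 - 3\right)^{2} = - 343 \cdot 2^{2} = \left(-343\right) 4 = -1372$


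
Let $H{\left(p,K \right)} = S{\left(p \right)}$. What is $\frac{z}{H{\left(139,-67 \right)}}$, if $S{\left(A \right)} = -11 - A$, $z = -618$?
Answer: $\frac{103}{25} \approx 4.12$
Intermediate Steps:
$H{\left(p,K \right)} = -11 - p$
$\frac{z}{H{\left(139,-67 \right)}} = - \frac{618}{-11 - 139} = - \frac{618}{-150} = \left(-618\right) \left(- \frac{1}{150}\right) = \frac{103}{25}$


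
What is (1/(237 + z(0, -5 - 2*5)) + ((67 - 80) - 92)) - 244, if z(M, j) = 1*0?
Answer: -82712/237 ≈ -349.00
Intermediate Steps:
z(M, j) = 0
(1/(237 + z(0, -5 - 2*5)) + ((67 - 80) - 92)) - 244 = (1/(237 + 0) + ((67 - 80) - 92)) - 244 = (1/237 + (-13 - 92)) - 244 = (1/237 - 105) - 244 = -24884/237 - 244 = -82712/237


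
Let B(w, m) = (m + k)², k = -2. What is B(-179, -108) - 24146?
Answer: -12046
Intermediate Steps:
B(w, m) = (-2 + m)² (B(w, m) = (m - 2)² = (-2 + m)²)
B(-179, -108) - 24146 = (-2 - 108)² - 24146 = (-110)² - 24146 = 12100 - 24146 = -12046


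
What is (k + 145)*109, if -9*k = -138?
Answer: 52429/3 ≈ 17476.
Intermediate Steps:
k = 46/3 (k = -⅑*(-138) = 46/3 ≈ 15.333)
(k + 145)*109 = (46/3 + 145)*109 = (481/3)*109 = 52429/3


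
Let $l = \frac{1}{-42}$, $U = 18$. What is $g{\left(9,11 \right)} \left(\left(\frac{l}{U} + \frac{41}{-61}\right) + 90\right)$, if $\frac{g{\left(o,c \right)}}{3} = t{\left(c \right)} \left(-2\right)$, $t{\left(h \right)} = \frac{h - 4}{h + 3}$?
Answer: $- \frac{4119383}{15372} \approx -267.98$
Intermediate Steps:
$t{\left(h \right)} = \frac{-4 + h}{3 + h}$
$l = - \frac{1}{42} \approx -0.02381$
$g{\left(o,c \right)} = - \frac{6 \left(-4 + c\right)}{3 + c}$ ($g{\left(o,c \right)} = 3 \frac{-4 + c}{3 + c} \left(-2\right) = 3 \left(- \frac{2 \left(-4 + c\right)}{3 + c}\right) = - \frac{6 \left(-4 + c\right)}{3 + c}$)
$g{\left(9,11 \right)} \left(\left(\frac{l}{U} + \frac{41}{-61}\right) + 90\right) = \frac{6 \left(4 - 11\right)}{3 + 11} \left(\left(- \frac{1}{42 \cdot 18} + \frac{41}{-61}\right) + 90\right) = \frac{6 \left(4 - 11\right)}{14} \left(\left(\left(- \frac{1}{42}\right) \frac{1}{18} + 41 \left(- \frac{1}{61}\right)\right) + 90\right) = 6 \cdot \frac{1}{14} \left(-7\right) \left(\left(- \frac{1}{756} - \frac{41}{61}\right) + 90\right) = - 3 \left(- \frac{31057}{46116} + 90\right) = \left(-3\right) \frac{4119383}{46116} = - \frac{4119383}{15372}$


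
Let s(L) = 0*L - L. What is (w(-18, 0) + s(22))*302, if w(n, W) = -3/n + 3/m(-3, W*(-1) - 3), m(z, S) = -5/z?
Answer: -90751/15 ≈ -6050.1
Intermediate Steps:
w(n, W) = 9/5 - 3/n (w(n, W) = -3/n + 3/((-5/(-3))) = -3/n + 3/((-5*(-1/3))) = -3/n + 3/(5/3) = -3/n + 3*(3/5) = -3/n + 9/5 = 9/5 - 3/n)
s(L) = -L (s(L) = 0 - L = -L)
(w(-18, 0) + s(22))*302 = ((9/5 - 3/(-18)) - 1*22)*302 = ((9/5 - 3*(-1/18)) - 22)*302 = ((9/5 + 1/6) - 22)*302 = (59/30 - 22)*302 = -601/30*302 = -90751/15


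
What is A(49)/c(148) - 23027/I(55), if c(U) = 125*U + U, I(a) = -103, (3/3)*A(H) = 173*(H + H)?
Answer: 30796697/137196 ≈ 224.47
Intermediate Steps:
A(H) = 346*H (A(H) = 173*(H + H) = 173*(2*H) = 346*H)
c(U) = 126*U
A(49)/c(148) - 23027/I(55) = (346*49)/((126*148)) - 23027/(-103) = 16954/18648 - 23027*(-1/103) = 16954*(1/18648) + 23027/103 = 1211/1332 + 23027/103 = 30796697/137196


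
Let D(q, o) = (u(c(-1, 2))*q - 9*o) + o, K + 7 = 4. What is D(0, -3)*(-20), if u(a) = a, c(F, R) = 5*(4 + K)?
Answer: -480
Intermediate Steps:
K = -3 (K = -7 + 4 = -3)
c(F, R) = 5 (c(F, R) = 5*(4 - 3) = 5*1 = 5)
D(q, o) = -8*o + 5*q (D(q, o) = (5*q - 9*o) + o = (-9*o + 5*q) + o = -8*o + 5*q)
D(0, -3)*(-20) = (-8*(-3) + 5*0)*(-20) = (24 + 0)*(-20) = 24*(-20) = -480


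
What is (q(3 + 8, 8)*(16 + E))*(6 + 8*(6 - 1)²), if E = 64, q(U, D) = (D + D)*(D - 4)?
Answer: 1054720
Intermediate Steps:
q(U, D) = 2*D*(-4 + D) (q(U, D) = (2*D)*(-4 + D) = 2*D*(-4 + D))
(q(3 + 8, 8)*(16 + E))*(6 + 8*(6 - 1)²) = ((2*8*(-4 + 8))*(16 + 64))*(6 + 8*(6 - 1)²) = ((2*8*4)*80)*(6 + 8*5²) = (64*80)*(6 + 8*25) = 5120*(6 + 200) = 5120*206 = 1054720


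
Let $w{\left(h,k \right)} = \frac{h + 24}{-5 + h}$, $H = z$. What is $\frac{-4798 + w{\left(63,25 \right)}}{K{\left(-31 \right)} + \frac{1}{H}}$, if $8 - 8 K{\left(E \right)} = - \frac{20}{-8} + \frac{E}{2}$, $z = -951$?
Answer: $- \frac{36491772}{19963} \approx -1828.0$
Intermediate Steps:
$H = -951$
$w{\left(h,k \right)} = \frac{24 + h}{-5 + h}$
$K{\left(E \right)} = \frac{11}{16} - \frac{E}{16}$ ($K{\left(E \right)} = 1 - \frac{- \frac{20}{-8} + \frac{E}{2}}{8} = 1 - \frac{\left(-20\right) \left(- \frac{1}{8}\right) + E \frac{1}{2}}{8} = 1 - \frac{\frac{5}{2} + \frac{E}{2}}{8} = 1 - \left(\frac{5}{16} + \frac{E}{16}\right) = \frac{11}{16} - \frac{E}{16}$)
$\frac{-4798 + w{\left(63,25 \right)}}{K{\left(-31 \right)} + \frac{1}{H}} = \frac{-4798 + \frac{24 + 63}{-5 + 63}}{\left(\frac{11}{16} - - \frac{31}{16}\right) + \frac{1}{-951}} = \frac{-4798 + \frac{1}{58} \cdot 87}{\left(\frac{11}{16} + \frac{31}{16}\right) - \frac{1}{951}} = \frac{-4798 + \frac{1}{58} \cdot 87}{\frac{21}{8} - \frac{1}{951}} = \frac{-4798 + \frac{3}{2}}{\frac{19963}{7608}} = \left(- \frac{9593}{2}\right) \frac{7608}{19963} = - \frac{36491772}{19963}$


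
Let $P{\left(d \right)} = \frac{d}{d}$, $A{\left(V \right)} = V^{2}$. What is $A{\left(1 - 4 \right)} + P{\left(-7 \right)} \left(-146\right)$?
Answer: $-137$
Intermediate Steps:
$P{\left(d \right)} = 1$
$A{\left(1 - 4 \right)} + P{\left(-7 \right)} \left(-146\right) = \left(1 - 4\right)^{2} + 1 \left(-146\right) = \left(1 - 4\right)^{2} - 146 = \left(-3\right)^{2} - 146 = 9 - 146 = -137$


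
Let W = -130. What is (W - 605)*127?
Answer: -93345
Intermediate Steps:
(W - 605)*127 = (-130 - 605)*127 = -735*127 = -93345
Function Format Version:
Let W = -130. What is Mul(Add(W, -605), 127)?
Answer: -93345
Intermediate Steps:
Mul(Add(W, -605), 127) = Mul(Add(-130, -605), 127) = Mul(-735, 127) = -93345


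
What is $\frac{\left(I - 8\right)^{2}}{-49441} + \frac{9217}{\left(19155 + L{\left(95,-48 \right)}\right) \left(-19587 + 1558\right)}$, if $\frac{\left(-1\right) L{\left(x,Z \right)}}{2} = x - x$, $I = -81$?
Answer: $- \frac{2735937363592}{17074226618295} \approx -0.16024$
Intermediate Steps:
$L{\left(x,Z \right)} = 0$ ($L{\left(x,Z \right)} = - 2 \left(x - x\right) = \left(-2\right) 0 = 0$)
$\frac{\left(I - 8\right)^{2}}{-49441} + \frac{9217}{\left(19155 + L{\left(95,-48 \right)}\right) \left(-19587 + 1558\right)} = \frac{\left(-81 - 8\right)^{2}}{-49441} + \frac{9217}{\left(19155 + 0\right) \left(-19587 + 1558\right)} = \left(-89\right)^{2} \left(- \frac{1}{49441}\right) + \frac{9217}{19155 \left(-18029\right)} = 7921 \left(- \frac{1}{49441}\right) + \frac{9217}{-345345495} = - \frac{7921}{49441} + 9217 \left(- \frac{1}{345345495}\right) = - \frac{7921}{49441} - \frac{9217}{345345495} = - \frac{2735937363592}{17074226618295}$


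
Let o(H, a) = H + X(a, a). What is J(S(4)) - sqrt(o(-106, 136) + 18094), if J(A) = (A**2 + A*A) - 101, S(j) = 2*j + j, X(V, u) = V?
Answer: 187 - 2*sqrt(4531) ≈ 52.375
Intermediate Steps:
o(H, a) = H + a
S(j) = 3*j
J(A) = -101 + 2*A**2 (J(A) = (A**2 + A**2) - 101 = 2*A**2 - 101 = -101 + 2*A**2)
J(S(4)) - sqrt(o(-106, 136) + 18094) = (-101 + 2*(3*4)**2) - sqrt((-106 + 136) + 18094) = (-101 + 2*12**2) - sqrt(30 + 18094) = (-101 + 2*144) - sqrt(18124) = (-101 + 288) - 2*sqrt(4531) = 187 - 2*sqrt(4531)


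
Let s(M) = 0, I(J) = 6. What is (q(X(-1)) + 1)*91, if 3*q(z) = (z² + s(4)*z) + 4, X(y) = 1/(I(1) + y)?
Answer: 16016/75 ≈ 213.55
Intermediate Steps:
X(y) = 1/(6 + y)
q(z) = 4/3 + z²/3 (q(z) = ((z² + 0*z) + 4)/3 = ((z² + 0) + 4)/3 = (z² + 4)/3 = (4 + z²)/3 = 4/3 + z²/3)
(q(X(-1)) + 1)*91 = ((4/3 + (1/(6 - 1))²/3) + 1)*91 = ((4/3 + (1/5)²/3) + 1)*91 = ((4/3 + (⅕)²/3) + 1)*91 = ((4/3 + (⅓)*(1/25)) + 1)*91 = ((4/3 + 1/75) + 1)*91 = (101/75 + 1)*91 = (176/75)*91 = 16016/75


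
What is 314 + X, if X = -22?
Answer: 292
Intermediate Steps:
314 + X = 314 - 22 = 292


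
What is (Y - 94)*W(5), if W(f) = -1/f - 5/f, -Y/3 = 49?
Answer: 1446/5 ≈ 289.20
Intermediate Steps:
Y = -147 (Y = -3*49 = -147)
W(f) = -6/f
(Y - 94)*W(5) = (-147 - 94)*(-6/5) = -(-1446)/5 = -241*(-6/5) = 1446/5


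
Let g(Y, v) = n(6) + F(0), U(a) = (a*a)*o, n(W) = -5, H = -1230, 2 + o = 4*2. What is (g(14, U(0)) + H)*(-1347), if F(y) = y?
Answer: 1663545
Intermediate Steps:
o = 6 (o = -2 + 4*2 = -2 + 8 = 6)
U(a) = 6*a² (U(a) = (a*a)*6 = a²*6 = 6*a²)
g(Y, v) = -5 (g(Y, v) = -5 + 0 = -5)
(g(14, U(0)) + H)*(-1347) = (-5 - 1230)*(-1347) = -1235*(-1347) = 1663545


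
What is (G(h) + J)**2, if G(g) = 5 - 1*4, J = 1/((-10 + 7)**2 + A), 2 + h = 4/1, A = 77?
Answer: 7569/7396 ≈ 1.0234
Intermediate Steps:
h = 2 (h = -2 + 4/1 = -2 + 4*1 = -2 + 4 = 2)
J = 1/86 (J = 1/((-10 + 7)**2 + 77) = 1/((-3)**2 + 77) = 1/(9 + 77) = 1/86 ≈ 0.011628)
G(g) = 1 (G(g) = 5 - 4 = 1)
(G(h) + J)**2 = (1 + 1/86)**2 = (87/86)**2 = 7569/7396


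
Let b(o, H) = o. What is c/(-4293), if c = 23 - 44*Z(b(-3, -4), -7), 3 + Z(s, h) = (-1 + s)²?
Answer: 61/477 ≈ 0.12788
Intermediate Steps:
Z(s, h) = -3 + (-1 + s)²
c = -549 (c = 23 - 44*(-3 + (-1 - 3)²) = 23 - 44*(-3 + (-4)²) = 23 - 44*(-3 + 16) = 23 - 44*13 = 23 - 572 = -549)
c/(-4293) = -549/(-4293) = -549*(-1/4293) = 61/477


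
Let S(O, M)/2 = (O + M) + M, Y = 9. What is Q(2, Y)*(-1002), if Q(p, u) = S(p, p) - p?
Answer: -10020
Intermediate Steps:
S(O, M) = 2*O + 4*M (S(O, M) = 2*((O + M) + M) = 2*((M + O) + M) = 2*(O + 2*M) = 2*O + 4*M)
Q(p, u) = 5*p (Q(p, u) = (2*p + 4*p) - p = 6*p - p = 5*p)
Q(2, Y)*(-1002) = (5*2)*(-1002) = 10*(-1002) = -10020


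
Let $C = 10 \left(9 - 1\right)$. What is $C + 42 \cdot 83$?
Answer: $3566$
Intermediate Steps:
$C = 80$ ($C = 10 \left(9 - 1\right) = 10 \cdot 8 = 80$)
$C + 42 \cdot 83 = 80 + 42 \cdot 83 = 80 + 3486 = 3566$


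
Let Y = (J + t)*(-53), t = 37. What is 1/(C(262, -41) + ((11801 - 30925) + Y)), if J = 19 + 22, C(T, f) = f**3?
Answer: -1/92179 ≈ -1.0848e-5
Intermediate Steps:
J = 41
Y = -4134 (Y = (41 + 37)*(-53) = 78*(-53) = -4134)
1/(C(262, -41) + ((11801 - 30925) + Y)) = 1/((-41)**3 + ((11801 - 30925) - 4134)) = 1/(-68921 + (-19124 - 4134)) = 1/(-68921 - 23258) = 1/(-92179) = -1/92179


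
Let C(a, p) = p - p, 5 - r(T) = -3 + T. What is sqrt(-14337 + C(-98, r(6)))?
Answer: 9*I*sqrt(177) ≈ 119.74*I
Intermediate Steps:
r(T) = 8 - T (r(T) = 5 - (-3 + T) = 5 + (3 - T) = 8 - T)
C(a, p) = 0
sqrt(-14337 + C(-98, r(6))) = sqrt(-14337 + 0) = sqrt(-14337) = 9*I*sqrt(177)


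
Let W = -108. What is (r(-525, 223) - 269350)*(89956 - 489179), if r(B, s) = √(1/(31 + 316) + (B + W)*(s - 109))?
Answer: 107530715050 - 399223*I*√8688953911/347 ≈ 1.0753e+11 - 1.0724e+8*I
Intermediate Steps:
r(B, s) = √(1/347 + (-109 + s)*(-108 + B)) (r(B, s) = √(1/(31 + 316) + (B - 108)*(s - 109)) = √(1/347 + (-108 + B)*(-109 + s)) = √(1/347 + (-109 + s)*(-108 + B)))
(r(-525, 223) - 269350)*(89956 - 489179) = (√(1417455095 - 13124581*(-525) - 13004172*223 + 120409*(-525)*223)/347 - 269350)*(89956 - 489179) = (√(1417455095 + 6890405025 - 2899930356 - 14096883675)/347 - 269350)*(-399223) = (√(-8688953911)/347 - 269350)*(-399223) = ((I*√8688953911)/347 - 269350)*(-399223) = (I*√8688953911/347 - 269350)*(-399223) = (-269350 + I*√8688953911/347)*(-399223) = 107530715050 - 399223*I*√8688953911/347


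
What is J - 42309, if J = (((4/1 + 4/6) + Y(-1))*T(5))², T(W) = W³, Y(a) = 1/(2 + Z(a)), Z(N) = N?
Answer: 4134844/9 ≈ 4.5943e+5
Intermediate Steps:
Y(a) = 1/(2 + a)
J = 4515625/9 (J = (((4/1 + 4/6) + 1/(2 - 1))*5³)² = (((4*1 + 4*(⅙)) + 1/1)*125)² = (((4 + ⅔) + 1)*125)² = ((14/3 + 1)*125)² = ((17/3)*125)² = (2125/3)² = 4515625/9 ≈ 5.0174e+5)
J - 42309 = 4515625/9 - 42309 = 4134844/9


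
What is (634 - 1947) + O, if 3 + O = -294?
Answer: -1610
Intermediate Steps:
O = -297 (O = -3 - 294 = -297)
(634 - 1947) + O = (634 - 1947) - 297 = -1313 - 297 = -1610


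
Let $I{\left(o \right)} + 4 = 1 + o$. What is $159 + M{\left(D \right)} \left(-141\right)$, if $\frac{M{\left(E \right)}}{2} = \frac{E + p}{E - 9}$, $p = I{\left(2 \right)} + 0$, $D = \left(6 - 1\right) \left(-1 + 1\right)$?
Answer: $\frac{383}{3} \approx 127.67$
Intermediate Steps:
$D = 0$ ($D = 5 \cdot 0 = 0$)
$I{\left(o \right)} = -3 + o$ ($I{\left(o \right)} = -4 + \left(1 + o\right) = -3 + o$)
$p = -1$ ($p = \left(-3 + 2\right) + 0 = -1 + 0 = -1$)
$M{\left(E \right)} = \frac{2 \left(-1 + E\right)}{-9 + E}$ ($M{\left(E \right)} = 2 \frac{E - 1}{E - 9} = 2 \frac{-1 + E}{-9 + E} = \frac{2 \left(-1 + E\right)}{-9 + E}$)
$159 + M{\left(D \right)} \left(-141\right) = 159 + \frac{2 \left(-1 + 0\right)}{-9 + 0} \left(-141\right) = 159 + 2 \frac{1}{-9} \left(-1\right) \left(-141\right) = 159 + 2 \left(- \frac{1}{9}\right) \left(-1\right) \left(-141\right) = 159 + \frac{2}{9} \left(-141\right) = 159 - \frac{94}{3} = \frac{383}{3}$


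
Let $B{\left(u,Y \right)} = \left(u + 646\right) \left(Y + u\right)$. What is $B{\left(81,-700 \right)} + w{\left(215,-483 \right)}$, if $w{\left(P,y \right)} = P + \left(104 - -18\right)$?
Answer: $-449676$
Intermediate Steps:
$B{\left(u,Y \right)} = \left(646 + u\right) \left(Y + u\right)$
$w{\left(P,y \right)} = 122 + P$ ($w{\left(P,y \right)} = P + \left(104 + 18\right) = P + 122 = 122 + P$)
$B{\left(81,-700 \right)} + w{\left(215,-483 \right)} = \left(81^{2} + 646 \left(-700\right) + 646 \cdot 81 - 56700\right) + \left(122 + 215\right) = \left(6561 - 452200 + 52326 - 56700\right) + 337 = -450013 + 337 = -449676$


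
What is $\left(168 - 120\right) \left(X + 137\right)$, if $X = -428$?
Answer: $-13968$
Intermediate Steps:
$\left(168 - 120\right) \left(X + 137\right) = \left(168 - 120\right) \left(-428 + 137\right) = 48 \left(-291\right) = -13968$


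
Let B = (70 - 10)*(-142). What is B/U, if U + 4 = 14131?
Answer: -2840/4709 ≈ -0.60310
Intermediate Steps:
U = 14127 (U = -4 + 14131 = 14127)
B = -8520 (B = 60*(-142) = -8520)
B/U = -8520/14127 = -8520*1/14127 = -2840/4709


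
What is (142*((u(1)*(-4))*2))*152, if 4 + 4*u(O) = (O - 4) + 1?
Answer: 259008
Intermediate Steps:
u(O) = -7/4 + O/4 (u(O) = -1 + ((O - 4) + 1)/4 = -1 + ((-4 + O) + 1)/4 = -1 + (-3 + O)/4 = -1 + (-3/4 + O/4) = -7/4 + O/4)
(142*((u(1)*(-4))*2))*152 = (142*(((-7/4 + (1/4)*1)*(-4))*2))*152 = (142*(((-7/4 + 1/4)*(-4))*2))*152 = (142*(-3/2*(-4)*2))*152 = (142*(6*2))*152 = (142*12)*152 = 1704*152 = 259008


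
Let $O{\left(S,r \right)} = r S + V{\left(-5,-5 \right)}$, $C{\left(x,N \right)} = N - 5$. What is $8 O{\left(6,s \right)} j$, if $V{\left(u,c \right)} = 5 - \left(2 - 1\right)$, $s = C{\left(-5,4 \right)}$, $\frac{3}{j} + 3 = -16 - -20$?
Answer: $-48$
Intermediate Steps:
$C{\left(x,N \right)} = -5 + N$
$j = 3$ ($j = \frac{3}{-3 - -4} = \frac{3}{-3 + \left(-16 + 20\right)} = \frac{3}{-3 + 4} = \frac{3}{1} = 3 \cdot 1 = 3$)
$s = -1$ ($s = -5 + 4 = -1$)
$V{\left(u,c \right)} = 4$ ($V{\left(u,c \right)} = 5 - 1 = 4$)
$O{\left(S,r \right)} = 4 + S r$ ($O{\left(S,r \right)} = r S + 4 = S r + 4 = 4 + S r$)
$8 O{\left(6,s \right)} j = 8 \left(4 + 6 \left(-1\right)\right) 3 = 8 \left(4 - 6\right) 3 = 8 \left(-2\right) 3 = \left(-16\right) 3 = -48$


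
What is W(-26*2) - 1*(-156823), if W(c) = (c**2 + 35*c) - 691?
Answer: 157016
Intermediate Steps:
W(c) = -691 + c**2 + 35*c
W(-26*2) - 1*(-156823) = (-691 + (-26*2)**2 + 35*(-26*2)) - 1*(-156823) = (-691 + (-52)**2 + 35*(-52)) + 156823 = (-691 + 2704 - 1820) + 156823 = 193 + 156823 = 157016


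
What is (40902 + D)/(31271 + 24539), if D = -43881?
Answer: -2979/55810 ≈ -0.053378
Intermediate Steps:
(40902 + D)/(31271 + 24539) = (40902 - 43881)/(31271 + 24539) = -2979/55810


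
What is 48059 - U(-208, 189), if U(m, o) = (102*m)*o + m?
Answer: 4058091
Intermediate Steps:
U(m, o) = m + 102*m*o (U(m, o) = 102*m*o + m = m + 102*m*o)
48059 - U(-208, 189) = 48059 - (-208)*(1 + 102*189) = 48059 - (-208)*(1 + 19278) = 48059 - (-208)*19279 = 48059 - 1*(-4010032) = 48059 + 4010032 = 4058091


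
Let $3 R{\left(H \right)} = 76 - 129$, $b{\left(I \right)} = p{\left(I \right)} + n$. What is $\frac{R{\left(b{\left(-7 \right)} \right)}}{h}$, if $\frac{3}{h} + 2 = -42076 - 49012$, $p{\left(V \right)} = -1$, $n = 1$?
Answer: $\frac{4827770}{9} \approx 5.3642 \cdot 10^{5}$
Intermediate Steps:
$b{\left(I \right)} = 0$ ($b{\left(I \right)} = -1 + 1 = 0$)
$R{\left(H \right)} = - \frac{53}{3}$ ($R{\left(H \right)} = \frac{76 - 129}{3} = \frac{1}{3} \left(-53\right) = - \frac{53}{3}$)
$h = - \frac{3}{91090}$ ($h = \frac{3}{-2 - 91088} = \frac{3}{-91090} = 3 \left(- \frac{1}{91090}\right) = - \frac{3}{91090} \approx -3.2934 \cdot 10^{-5}$)
$\frac{R{\left(b{\left(-7 \right)} \right)}}{h} = - \frac{53}{3 \left(- \frac{3}{91090}\right)} = \left(- \frac{53}{3}\right) \left(- \frac{91090}{3}\right) = \frac{4827770}{9}$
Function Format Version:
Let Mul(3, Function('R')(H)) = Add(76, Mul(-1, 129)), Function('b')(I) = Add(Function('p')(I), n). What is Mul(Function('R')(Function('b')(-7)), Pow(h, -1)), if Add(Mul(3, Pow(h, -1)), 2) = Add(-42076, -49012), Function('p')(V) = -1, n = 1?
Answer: Rational(4827770, 9) ≈ 5.3642e+5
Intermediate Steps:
Function('b')(I) = 0 (Function('b')(I) = Add(-1, 1) = 0)
Function('R')(H) = Rational(-53, 3) (Function('R')(H) = Mul(Rational(1, 3), Add(76, Mul(-1, 129))) = Mul(Rational(1, 3), Add(76, -129)) = Mul(Rational(1, 3), -53) = Rational(-53, 3))
h = Rational(-3, 91090) (h = Mul(3, Pow(Add(-2, Add(-42076, -49012)), -1)) = Mul(3, Pow(Add(-2, -91088), -1)) = Mul(3, Pow(-91090, -1)) = Mul(3, Rational(-1, 91090)) = Rational(-3, 91090) ≈ -3.2934e-5)
Mul(Function('R')(Function('b')(-7)), Pow(h, -1)) = Mul(Rational(-53, 3), Pow(Rational(-3, 91090), -1)) = Mul(Rational(-53, 3), Rational(-91090, 3)) = Rational(4827770, 9)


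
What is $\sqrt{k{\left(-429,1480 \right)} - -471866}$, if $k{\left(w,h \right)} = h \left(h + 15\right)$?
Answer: $3 \sqrt{298274} \approx 1638.4$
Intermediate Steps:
$k{\left(w,h \right)} = h \left(15 + h\right)$
$\sqrt{k{\left(-429,1480 \right)} - -471866} = \sqrt{1480 \left(15 + 1480\right) - -471866} = \sqrt{1480 \cdot 1495 + \left(-1976119 + 2447985\right)} = \sqrt{2212600 + 471866} = \sqrt{2684466} = 3 \sqrt{298274}$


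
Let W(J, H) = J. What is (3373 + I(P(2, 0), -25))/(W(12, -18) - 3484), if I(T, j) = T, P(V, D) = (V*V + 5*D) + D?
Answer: -3377/3472 ≈ -0.97264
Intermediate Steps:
P(V, D) = V² + 6*D (P(V, D) = (V² + 5*D) + D = V² + 6*D)
(3373 + I(P(2, 0), -25))/(W(12, -18) - 3484) = (3373 + (2² + 6*0))/(12 - 3484) = (3373 + (4 + 0))/(-3472) = (3373 + 4)*(-1/3472) = 3377*(-1/3472) = -3377/3472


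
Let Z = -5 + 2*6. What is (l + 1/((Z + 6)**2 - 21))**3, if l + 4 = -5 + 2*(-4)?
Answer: -15907940875/3241792 ≈ -4907.1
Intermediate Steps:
l = -17 (l = -4 + (-5 + 2*(-4)) = -4 + (-5 - 8) = -4 - 13 = -17)
Z = 7 (Z = -5 + 12 = 7)
(l + 1/((Z + 6)**2 - 21))**3 = (-17 + 1/((7 + 6)**2 - 21))**3 = (-17 + 1/(13**2 - 21))**3 = (-17 + 1/(169 - 21))**3 = (-17 + 1/148)**3 = (-2515/148)**3 = -15907940875/3241792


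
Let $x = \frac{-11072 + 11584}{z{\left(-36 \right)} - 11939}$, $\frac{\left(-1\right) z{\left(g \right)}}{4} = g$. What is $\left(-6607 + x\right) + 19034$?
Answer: $\frac{146575953}{11795} \approx 12427.0$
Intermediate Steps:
$z{\left(g \right)} = - 4 g$
$x = - \frac{512}{11795}$ ($x = \frac{-11072 + 11584}{\left(-4\right) \left(-36\right) - 11939} = \frac{512}{144 - 11939} = \frac{512}{-11795} = 512 \left(- \frac{1}{11795}\right) = - \frac{512}{11795} \approx -0.043408$)
$\left(-6607 + x\right) + 19034 = \left(-6607 - \frac{512}{11795}\right) + 19034 = - \frac{77930077}{11795} + 19034 = \frac{146575953}{11795}$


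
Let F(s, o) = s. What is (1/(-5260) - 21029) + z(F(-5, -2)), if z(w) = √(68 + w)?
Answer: -110612541/5260 + 3*√7 ≈ -21021.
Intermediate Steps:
(1/(-5260) - 21029) + z(F(-5, -2)) = (1/(-5260) - 21029) + √(68 - 5) = (-1/5260 - 21029) + √63 = -110612541/5260 + 3*√7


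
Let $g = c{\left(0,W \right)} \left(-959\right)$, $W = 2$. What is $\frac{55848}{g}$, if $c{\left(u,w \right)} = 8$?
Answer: $- \frac{6981}{959} \approx -7.2795$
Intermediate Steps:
$g = -7672$ ($g = 8 \left(-959\right) = -7672$)
$\frac{55848}{g} = \frac{55848}{-7672} = 55848 \left(- \frac{1}{7672}\right) = - \frac{6981}{959}$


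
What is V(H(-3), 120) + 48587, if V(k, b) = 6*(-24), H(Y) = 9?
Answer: 48443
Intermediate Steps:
V(k, b) = -144
V(H(-3), 120) + 48587 = -144 + 48587 = 48443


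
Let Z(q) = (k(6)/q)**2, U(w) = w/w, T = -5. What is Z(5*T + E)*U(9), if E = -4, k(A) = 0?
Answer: 0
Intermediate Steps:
U(w) = 1
Z(q) = 0 (Z(q) = (0/q)**2 = 0**2 = 0)
Z(5*T + E)*U(9) = 0*1 = 0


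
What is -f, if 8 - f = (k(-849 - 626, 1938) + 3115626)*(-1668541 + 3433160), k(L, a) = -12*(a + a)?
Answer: 5415816877558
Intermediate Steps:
k(L, a) = -24*a
f = -5415816877558 (f = 8 - (-24*1938 + 3115626)*(-1668541 + 3433160) = 8 - (-46512 + 3115626)*1764619 = 8 - 3069114*1764619 = 8 - 1*5415816877566 = 8 - 5415816877566 = -5415816877558)
-f = -1*(-5415816877558) = 5415816877558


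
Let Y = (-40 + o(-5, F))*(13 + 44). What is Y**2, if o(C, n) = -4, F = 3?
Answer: 6290064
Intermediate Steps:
Y = -2508 (Y = (-40 - 4)*(13 + 44) = -44*57 = -2508)
Y**2 = (-2508)**2 = 6290064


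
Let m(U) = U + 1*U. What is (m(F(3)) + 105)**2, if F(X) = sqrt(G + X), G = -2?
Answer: 11449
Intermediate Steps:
F(X) = sqrt(-2 + X)
m(U) = 2*U (m(U) = U + U = 2*U)
(m(F(3)) + 105)**2 = (2*sqrt(-2 + 3) + 105)**2 = (2*sqrt(1) + 105)**2 = (2*1 + 105)**2 = (2 + 105)**2 = 107**2 = 11449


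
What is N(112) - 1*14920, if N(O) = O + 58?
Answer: -14750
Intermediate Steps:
N(O) = 58 + O
N(112) - 1*14920 = (58 + 112) - 1*14920 = 170 - 14920 = -14750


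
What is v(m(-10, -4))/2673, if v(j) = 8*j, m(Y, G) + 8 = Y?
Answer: -16/297 ≈ -0.053872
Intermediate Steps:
m(Y, G) = -8 + Y
v(m(-10, -4))/2673 = (8*(-8 - 10))/2673 = (8*(-18))*(1/2673) = -144*1/2673 = -16/297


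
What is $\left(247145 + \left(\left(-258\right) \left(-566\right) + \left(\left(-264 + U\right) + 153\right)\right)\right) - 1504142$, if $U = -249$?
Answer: $-1111329$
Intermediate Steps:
$\left(247145 + \left(\left(-258\right) \left(-566\right) + \left(\left(-264 + U\right) + 153\right)\right)\right) - 1504142 = \left(247145 + \left(\left(-258\right) \left(-566\right) + \left(\left(-264 - 249\right) + 153\right)\right)\right) - 1504142 = \left(247145 + \left(146028 + \left(-513 + 153\right)\right)\right) - 1504142 = \left(247145 + \left(146028 - 360\right)\right) - 1504142 = \left(247145 + 145668\right) - 1504142 = 392813 - 1504142 = -1111329$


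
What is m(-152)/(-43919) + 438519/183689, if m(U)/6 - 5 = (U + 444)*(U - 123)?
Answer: 107755165491/8067437191 ≈ 13.357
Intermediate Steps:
m(U) = 30 + 6*(-123 + U)*(444 + U) (m(U) = 30 + 6*((U + 444)*(U - 123)) = 30 + 6*((444 + U)*(-123 + U)) = 30 + 6*((-123 + U)*(444 + U)) = 30 + 6*(-123 + U)*(444 + U))
m(-152)/(-43919) + 438519/183689 = (-327642 + 6*(-152)**2 + 1926*(-152))/(-43919) + 438519/183689 = (-327642 + 6*23104 - 292752)*(-1/43919) + 438519*(1/183689) = (-327642 + 138624 - 292752)*(-1/43919) + 438519/183689 = -481770*(-1/43919) + 438519/183689 = 481770/43919 + 438519/183689 = 107755165491/8067437191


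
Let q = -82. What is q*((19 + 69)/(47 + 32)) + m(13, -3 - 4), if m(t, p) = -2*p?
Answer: -6110/79 ≈ -77.342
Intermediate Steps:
q*((19 + 69)/(47 + 32)) + m(13, -3 - 4) = -82*(19 + 69)/(47 + 32) - 2*(-3 - 4) = -7216/79 - 2*(-7) = -7216/79 + 14 = -6110/79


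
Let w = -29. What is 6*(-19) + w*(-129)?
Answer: 3627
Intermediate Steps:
6*(-19) + w*(-129) = 6*(-19) - 29*(-129) = -114 + 3741 = 3627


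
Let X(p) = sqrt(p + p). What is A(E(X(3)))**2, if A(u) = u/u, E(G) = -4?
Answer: 1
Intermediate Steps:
X(p) = sqrt(2)*sqrt(p) (X(p) = sqrt(2*p) = sqrt(2)*sqrt(p))
A(u) = 1
A(E(X(3)))**2 = 1**2 = 1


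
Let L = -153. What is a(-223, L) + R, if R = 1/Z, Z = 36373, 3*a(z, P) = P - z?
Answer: 2546113/109119 ≈ 23.333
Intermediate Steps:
a(z, P) = -z/3 + P/3 (a(z, P) = (P - z)/3 = -z/3 + P/3)
R = 1/36373 ≈ 2.7493e-5
a(-223, L) + R = (-⅓*(-223) + (⅓)*(-153)) + 1/36373 = (223/3 - 51) + 1/36373 = 70/3 + 1/36373 = 2546113/109119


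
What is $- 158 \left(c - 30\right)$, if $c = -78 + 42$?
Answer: $10428$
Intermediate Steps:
$c = -36$
$- 158 \left(c - 30\right) = - 158 \left(-36 - 30\right) = \left(-158\right) \left(-66\right) = 10428$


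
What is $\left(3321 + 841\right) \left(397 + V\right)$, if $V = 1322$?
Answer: $7154478$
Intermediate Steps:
$\left(3321 + 841\right) \left(397 + V\right) = \left(3321 + 841\right) \left(397 + 1322\right) = 4162 \cdot 1719 = 7154478$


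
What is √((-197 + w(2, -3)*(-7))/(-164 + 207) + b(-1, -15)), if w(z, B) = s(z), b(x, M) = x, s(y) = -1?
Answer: I*√10019/43 ≈ 2.3278*I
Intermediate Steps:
w(z, B) = -1
√((-197 + w(2, -3)*(-7))/(-164 + 207) + b(-1, -15)) = √((-197 - 1*(-7))/(-164 + 207) - 1) = √((-197 + 7)/43 - 1) = √(-190*1/43 - 1) = √(-190/43 - 1) = √(-233/43) = I*√10019/43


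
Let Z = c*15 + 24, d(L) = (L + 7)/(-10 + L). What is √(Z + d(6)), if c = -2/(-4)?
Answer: √113/2 ≈ 5.3151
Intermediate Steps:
c = ½ (c = -2*(-¼) = ½ ≈ 0.50000)
d(L) = (7 + L)/(-10 + L)
Z = 63/2 (Z = (½)*15 + 24 = 15/2 + 24 = 63/2 ≈ 31.500)
√(Z + d(6)) = √(63/2 + (7 + 6)/(-10 + 6)) = √(63/2 + 13/(-4)) = √(63/2 - ¼*13) = √(63/2 - 13/4) = √(113/4) = √113/2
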